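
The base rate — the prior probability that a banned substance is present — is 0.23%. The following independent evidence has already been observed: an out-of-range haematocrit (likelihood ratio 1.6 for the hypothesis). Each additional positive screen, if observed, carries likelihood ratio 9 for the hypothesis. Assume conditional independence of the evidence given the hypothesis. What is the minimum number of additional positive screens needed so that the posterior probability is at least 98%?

5

Prior odds = 0.0023/0.9977 = 23/9977.
Bayes factor of the evidence already in hand = 1.6.
Odds after that evidence = (23/9977) × 1.6 = 184/49885.
Target odds = 0.98/0.02 = 49.
Need 9ⁿ ≥ 49 ÷ (184/49885) = 2444365/184.
9⁴ = 6561 falls short of 2444365/184 but 9⁵ = 59049 reaches it, so n = 5.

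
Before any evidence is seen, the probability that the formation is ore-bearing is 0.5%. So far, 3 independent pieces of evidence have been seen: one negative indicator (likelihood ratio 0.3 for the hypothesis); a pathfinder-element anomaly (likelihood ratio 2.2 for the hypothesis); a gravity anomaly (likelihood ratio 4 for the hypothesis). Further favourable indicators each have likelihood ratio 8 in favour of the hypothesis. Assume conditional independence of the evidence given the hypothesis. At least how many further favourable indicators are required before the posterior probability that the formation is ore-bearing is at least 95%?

4

Prior odds = 0.005/0.995 = 1/199.
Combined Bayes factor of the evidence already in hand = 0.3 × 2.2 × 4 = 2.64.
Odds after that evidence = (1/199) × 2.64 = 66/4975.
Target odds = 0.95/0.05 = 19.
Need 8ⁿ ≥ 19 ÷ (66/4975) = 94525/66.
8³ = 512 falls short of 94525/66 but 8⁴ = 4096 reaches it, so n = 4.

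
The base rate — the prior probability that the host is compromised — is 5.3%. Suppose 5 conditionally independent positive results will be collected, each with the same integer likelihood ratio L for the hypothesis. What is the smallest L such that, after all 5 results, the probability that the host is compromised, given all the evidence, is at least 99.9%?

Prior odds = 0.053/0.947 = 53/947.
Target odds = 0.999/0.001 = 999.
Need L⁵ ≥ 999 ÷ (53/947) = 946053/53.
7⁵ = 16807 < 946053/53 ≤ 32768 = 8⁵, so L = 8.

8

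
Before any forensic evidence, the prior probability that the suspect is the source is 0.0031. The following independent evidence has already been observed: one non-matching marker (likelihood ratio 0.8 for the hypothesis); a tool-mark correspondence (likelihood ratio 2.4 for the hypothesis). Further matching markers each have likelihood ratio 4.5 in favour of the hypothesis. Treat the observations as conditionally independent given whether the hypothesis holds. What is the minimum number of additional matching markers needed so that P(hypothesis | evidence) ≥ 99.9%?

Prior odds = 0.0031/0.9969 = 31/9969.
Combined Bayes factor of the evidence already in hand = 0.8 × 2.4 = 1.92.
Odds after that evidence = (31/9969) × 1.92 = 496/83075.
Target odds = 0.999/0.001 = 999.
Need 4.5ⁿ ≥ 999 ÷ (496/83075) = 82991925/496.
4.5⁷ = 4782969/128 falls short of 82991925/496 but 4.5⁸ = 43046721/256 reaches it, so n = 8.

8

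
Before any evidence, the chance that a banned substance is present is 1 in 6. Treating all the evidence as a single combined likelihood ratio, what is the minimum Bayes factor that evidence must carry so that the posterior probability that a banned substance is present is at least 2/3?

10

Prior odds = (1/6)/(5/6) = 0.2.
Target odds = (2/3)/(1/3) = 2.
Required Bayes factor = 2 ÷ 0.2 = 10.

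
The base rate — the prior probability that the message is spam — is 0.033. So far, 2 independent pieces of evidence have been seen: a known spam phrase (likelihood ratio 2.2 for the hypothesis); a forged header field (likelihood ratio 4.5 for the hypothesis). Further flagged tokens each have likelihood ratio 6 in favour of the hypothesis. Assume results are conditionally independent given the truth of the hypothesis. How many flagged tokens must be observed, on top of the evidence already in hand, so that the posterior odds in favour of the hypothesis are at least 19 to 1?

Prior odds = 0.033/0.967 = 33/967.
Combined Bayes factor of the evidence already in hand = 2.2 × 4.5 = 9.9.
Odds after that evidence = (33/967) × 9.9 = 3267/9670.
Target odds = 19.
Need 6ⁿ ≥ 19 ÷ (3267/9670) = 183730/3267.
6² = 36 falls short of 183730/3267 but 6³ = 216 reaches it, so n = 3.

3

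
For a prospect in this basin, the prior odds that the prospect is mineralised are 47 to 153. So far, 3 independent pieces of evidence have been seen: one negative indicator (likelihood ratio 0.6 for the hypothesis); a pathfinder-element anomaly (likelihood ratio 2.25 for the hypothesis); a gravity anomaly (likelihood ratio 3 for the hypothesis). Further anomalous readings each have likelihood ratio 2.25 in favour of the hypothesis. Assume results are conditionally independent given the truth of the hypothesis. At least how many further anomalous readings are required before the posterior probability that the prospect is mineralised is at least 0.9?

3

Prior odds = 47/153.
Combined Bayes factor of the evidence already in hand = 0.6 × 2.25 × 3 = 4.05.
Odds after that evidence = (47/153) × 4.05 = 423/340.
Target odds = 0.9/0.1 = 9.
Need 2.25ⁿ ≥ 9 ÷ (423/340) = 340/47.
2.25² = 5.0625 falls short of 340/47 but 2.25³ = 11.390625 reaches it, so n = 3.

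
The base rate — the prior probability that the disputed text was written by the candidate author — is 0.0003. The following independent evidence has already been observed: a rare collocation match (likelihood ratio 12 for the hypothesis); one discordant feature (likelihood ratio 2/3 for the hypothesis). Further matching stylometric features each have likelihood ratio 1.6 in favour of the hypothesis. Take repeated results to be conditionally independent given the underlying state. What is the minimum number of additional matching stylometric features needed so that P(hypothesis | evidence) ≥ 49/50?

22

Prior odds = 0.0003/0.9997 = 3/9997.
Combined Bayes factor of the evidence already in hand = 12 × (2/3) = 8.
Odds after that evidence = (3/9997) × 8 = 24/9997.
Target odds = 0.98/0.02 = 49.
Need 1.6ⁿ ≥ 49 ÷ (24/9997) = 489853/24.
1.6²¹ ≈19342.8 falls short of 489853/24 but 1.6²² ≈30948.5 reaches it, so n = 22.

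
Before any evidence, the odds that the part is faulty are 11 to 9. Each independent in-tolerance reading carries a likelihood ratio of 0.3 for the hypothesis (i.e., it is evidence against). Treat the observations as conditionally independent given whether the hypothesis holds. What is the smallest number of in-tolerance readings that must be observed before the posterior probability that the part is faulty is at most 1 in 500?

6

Prior odds = 11/9.
Likelihood ratio per in-tolerance reading = 0.3.
Target odds: 0.002 ÷ 0.998 = 1/499.
Require 0.3ⁿ ≤ 1/499 ÷ (11/9) = 9/5489.
0.3⁵ = 243/100000 is still above 9/5489 but 0.3⁶ = 729/1000000 is at or below it, so n = 6.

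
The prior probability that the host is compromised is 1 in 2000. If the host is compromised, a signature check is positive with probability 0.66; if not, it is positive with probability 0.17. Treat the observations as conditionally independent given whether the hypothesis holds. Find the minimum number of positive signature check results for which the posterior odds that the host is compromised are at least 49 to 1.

9

Prior odds: 0.0005 ÷ 0.9995 = 1/1999.
Likelihood ratio of a positive = 0.66/0.17 = 66/17.
Target odds = 49.
Need (1/1999) × (66/17)ⁿ ≥ 49, i.e. (66/17)ⁿ ≥ 97951.
(66/17)⁸ ≈51613.1 falls short of 97951 but (66/17)⁹ ≈200380 reaches it, so n = 9.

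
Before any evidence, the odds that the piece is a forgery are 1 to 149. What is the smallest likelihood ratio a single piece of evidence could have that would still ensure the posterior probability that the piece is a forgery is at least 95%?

2831

Prior odds = 1/149.
Target odds = 0.95/0.05 = 19.
Required Bayes factor = 19 ÷ (1/149) = 2831.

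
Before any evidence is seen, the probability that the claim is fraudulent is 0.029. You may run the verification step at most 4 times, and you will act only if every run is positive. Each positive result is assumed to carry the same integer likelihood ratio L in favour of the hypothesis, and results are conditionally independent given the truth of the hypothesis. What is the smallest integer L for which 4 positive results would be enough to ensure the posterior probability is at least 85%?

4

Prior odds = 0.029/0.971 = 29/971.
Target odds = 0.85/0.15 = 17/3.
Need L⁴ ≥ 17/3 ÷ (29/971) = 16507/87.
3⁴ = 81 < 16507/87 ≤ 256 = 4⁴, so L = 4.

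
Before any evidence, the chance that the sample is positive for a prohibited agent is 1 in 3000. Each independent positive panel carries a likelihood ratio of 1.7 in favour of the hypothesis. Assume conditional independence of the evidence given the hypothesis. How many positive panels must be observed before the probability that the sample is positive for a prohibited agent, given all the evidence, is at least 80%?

18

Prior odds = (1/3000)/(2999/3000) = 1/2999.
Likelihood ratio per positive panel = 1.7.
Target posterior odds = 0.8/0.2 = 4.
Need (1/2999) × 1.7ⁿ ≥ 4, i.e. 1.7ⁿ ≥ 11996.
1.7¹⁷ ≈8272.4 falls short of 11996 but 1.7¹⁸ ≈14063.1 reaches it, so n = 18.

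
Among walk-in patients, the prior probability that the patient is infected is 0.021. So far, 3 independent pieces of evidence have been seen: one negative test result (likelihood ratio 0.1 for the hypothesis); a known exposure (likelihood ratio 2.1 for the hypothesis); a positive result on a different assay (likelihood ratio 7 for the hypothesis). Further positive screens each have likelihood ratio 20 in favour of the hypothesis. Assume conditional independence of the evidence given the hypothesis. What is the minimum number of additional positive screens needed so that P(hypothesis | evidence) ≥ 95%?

3

Prior odds = 0.021/0.979 = 21/979.
Combined Bayes factor of the evidence already in hand = 0.1 × 2.1 × 7 = 1.47.
Odds after that evidence = (21/979) × 1.47 = 3087/97900.
Target odds = 0.95/0.05 = 19.
Need 20ⁿ ≥ 19 ÷ (3087/97900) = 1860100/3087.
20² = 400 falls short of 1860100/3087 but 20³ = 8000 reaches it, so n = 3.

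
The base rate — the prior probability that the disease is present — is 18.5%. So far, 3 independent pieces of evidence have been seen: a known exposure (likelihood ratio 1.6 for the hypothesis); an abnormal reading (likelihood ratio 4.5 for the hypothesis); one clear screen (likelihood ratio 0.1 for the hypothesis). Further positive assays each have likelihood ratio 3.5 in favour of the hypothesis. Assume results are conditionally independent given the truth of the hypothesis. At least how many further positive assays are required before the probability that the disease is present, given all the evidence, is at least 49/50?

5

Prior odds = 0.185/0.815 = 37/163.
Combined Bayes factor of the evidence already in hand = 1.6 × 4.5 × 0.1 = 0.72.
Odds after that evidence = (37/163) × 0.72 = 666/4075.
Target odds = 0.98/0.02 = 49.
Need 3.5ⁿ ≥ 49 ÷ (666/4075) = 199675/666.
3.5⁴ = 150.0625 falls short of 199675/666 but 3.5⁵ = 525.21875 reaches it, so n = 5.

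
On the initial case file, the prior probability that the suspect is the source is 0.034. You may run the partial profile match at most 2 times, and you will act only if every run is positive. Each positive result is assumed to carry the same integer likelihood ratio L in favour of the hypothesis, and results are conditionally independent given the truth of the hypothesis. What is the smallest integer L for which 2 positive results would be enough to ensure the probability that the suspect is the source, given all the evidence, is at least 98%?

38

Prior odds = 0.034/0.966 = 17/483.
Target odds = 0.98/0.02 = 49.
Need L² ≥ 49 ÷ (17/483) = 23667/17.
37² = 1369 < 23667/17 ≤ 1444 = 38², so L = 38.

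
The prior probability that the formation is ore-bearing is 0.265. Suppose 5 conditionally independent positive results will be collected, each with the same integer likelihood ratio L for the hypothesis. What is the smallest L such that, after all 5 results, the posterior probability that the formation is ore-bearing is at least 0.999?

Prior odds = 0.265/0.735 = 53/147.
Target odds = 0.999/0.001 = 999.
Need L⁵ ≥ 999 ÷ (53/147) = 146853/53.
4⁵ = 1024 < 146853/53 ≤ 3125 = 5⁵, so L = 5.

5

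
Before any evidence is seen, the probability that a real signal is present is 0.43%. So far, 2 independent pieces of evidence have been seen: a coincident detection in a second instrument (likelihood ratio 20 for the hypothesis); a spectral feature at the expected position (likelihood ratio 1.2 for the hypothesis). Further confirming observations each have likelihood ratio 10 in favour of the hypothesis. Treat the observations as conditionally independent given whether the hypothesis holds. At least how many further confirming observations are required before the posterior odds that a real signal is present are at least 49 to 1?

3

Prior odds = 0.0043/0.9957 = 43/9957.
Combined Bayes factor of the evidence already in hand = 20 × 1.2 = 24.
Odds after that evidence = (43/9957) × 24 = 344/3319.
Target odds = 49.
Need 10ⁿ ≥ 49 ÷ (344/3319) = 162631/344.
10² = 100 falls short of 162631/344 but 10³ = 1000 reaches it, so n = 3.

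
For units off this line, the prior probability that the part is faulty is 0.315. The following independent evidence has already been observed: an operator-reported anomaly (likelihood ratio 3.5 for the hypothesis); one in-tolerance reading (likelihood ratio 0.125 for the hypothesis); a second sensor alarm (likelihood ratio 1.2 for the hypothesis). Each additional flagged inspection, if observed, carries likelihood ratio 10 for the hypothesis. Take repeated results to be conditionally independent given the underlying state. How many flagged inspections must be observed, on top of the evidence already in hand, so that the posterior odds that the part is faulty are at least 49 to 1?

3

Prior odds = 0.315/0.685 = 63/137.
Combined Bayes factor of the evidence already in hand = 3.5 × 0.125 × 1.2 = 0.525.
Odds after that evidence = (63/137) × 0.525 = 1323/5480.
Target odds = 49.
Need 10ⁿ ≥ 49 ÷ (1323/5480) = 5480/27.
10² = 100 falls short of 5480/27 but 10³ = 1000 reaches it, so n = 3.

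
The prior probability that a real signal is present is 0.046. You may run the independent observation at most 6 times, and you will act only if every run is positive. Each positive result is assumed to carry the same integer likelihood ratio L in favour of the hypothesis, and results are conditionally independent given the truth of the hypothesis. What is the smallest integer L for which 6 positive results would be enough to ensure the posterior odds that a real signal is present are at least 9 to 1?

3

Prior odds = 0.046/0.954 = 23/477.
Target odds = 9.
Need L⁶ ≥ 9 ÷ (23/477) = 4293/23.
2⁶ = 64 < 4293/23 ≤ 729 = 3⁶, so L = 3.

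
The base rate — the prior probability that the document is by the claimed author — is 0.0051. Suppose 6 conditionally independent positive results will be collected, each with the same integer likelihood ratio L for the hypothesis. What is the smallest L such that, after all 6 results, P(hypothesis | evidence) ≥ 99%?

6

Prior odds = 0.0051/0.9949 = 51/9949.
Target odds = 0.99/0.01 = 99.
Need L⁶ ≥ 99 ÷ (51/9949) = 328317/17.
5⁶ = 15625 < 328317/17 ≤ 46656 = 6⁶, so L = 6.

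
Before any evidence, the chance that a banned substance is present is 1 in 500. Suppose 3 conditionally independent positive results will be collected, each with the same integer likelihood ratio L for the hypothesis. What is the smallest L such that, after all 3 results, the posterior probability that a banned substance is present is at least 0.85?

Prior odds = 0.002/0.998 = 1/499.
Target odds = 0.85/0.15 = 17/3.
Need L³ ≥ 17/3 ÷ (1/499) = 8483/3.
14³ = 2744 < 8483/3 ≤ 3375 = 15³, so L = 15.

15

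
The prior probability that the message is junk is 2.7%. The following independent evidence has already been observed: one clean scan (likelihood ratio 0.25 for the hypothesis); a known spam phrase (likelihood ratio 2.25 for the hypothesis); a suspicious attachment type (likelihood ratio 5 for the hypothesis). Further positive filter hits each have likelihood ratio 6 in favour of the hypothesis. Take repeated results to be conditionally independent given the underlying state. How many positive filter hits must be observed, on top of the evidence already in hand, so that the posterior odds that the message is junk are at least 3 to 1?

3

Prior odds = 0.027/0.973 = 27/973.
Combined Bayes factor of the evidence already in hand = 0.25 × 2.25 × 5 = 2.8125.
Odds after that evidence = (27/973) × 2.8125 = 1215/15568.
Target odds = 3.
Need 6ⁿ ≥ 3 ÷ (1215/15568) = 15568/405.
6² = 36 falls short of 15568/405 but 6³ = 216 reaches it, so n = 3.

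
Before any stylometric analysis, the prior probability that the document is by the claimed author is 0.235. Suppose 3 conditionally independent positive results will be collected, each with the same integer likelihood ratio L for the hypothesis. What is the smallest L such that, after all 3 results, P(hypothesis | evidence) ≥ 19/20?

4

Prior odds = 0.235/0.765 = 47/153.
Target odds = 0.95/0.05 = 19.
Need L³ ≥ 19 ÷ (47/153) = 2907/47.
3³ = 27 < 2907/47 ≤ 64 = 4³, so L = 4.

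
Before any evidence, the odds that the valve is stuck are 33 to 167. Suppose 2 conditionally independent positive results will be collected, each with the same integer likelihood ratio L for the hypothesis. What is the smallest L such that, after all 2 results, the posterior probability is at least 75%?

4

Prior odds = 33/167.
Target odds = 0.75/0.25 = 3.
Need L² ≥ 3 ÷ (33/167) = 167/11.
3² = 9 < 167/11 ≤ 16 = 4², so L = 4.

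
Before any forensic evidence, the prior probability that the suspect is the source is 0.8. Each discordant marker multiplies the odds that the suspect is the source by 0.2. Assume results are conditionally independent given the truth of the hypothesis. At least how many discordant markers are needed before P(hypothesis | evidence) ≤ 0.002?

Prior odds = 0.8/0.2 = 4.
Likelihood ratio per discordant marker = 0.2.
Target odds: 0.002 ÷ 0.998 = 1/499.
Need 4 × 0.2ⁿ ≤ 1/499, i.e. 0.2ⁿ ≤ 1/1996.
0.2⁴ = 0.0016 is still above 1/1996 but 0.2⁵ = 0.00032 is at or below it, so n = 5.

5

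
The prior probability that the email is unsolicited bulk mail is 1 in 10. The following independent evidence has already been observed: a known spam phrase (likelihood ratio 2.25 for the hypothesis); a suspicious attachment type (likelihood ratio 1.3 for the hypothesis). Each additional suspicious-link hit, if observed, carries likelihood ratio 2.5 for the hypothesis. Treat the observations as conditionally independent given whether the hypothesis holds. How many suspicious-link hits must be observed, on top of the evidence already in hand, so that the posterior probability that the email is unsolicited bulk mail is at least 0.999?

9

Prior odds = 0.1/0.9 = 1/9.
Combined Bayes factor of the evidence already in hand = 2.25 × 1.3 = 2.925.
Odds after that evidence = (1/9) × 2.925 = 0.325.
Target odds = 0.999/0.001 = 999.
Need 2.5ⁿ ≥ 999 ÷ 0.325 = 39960/13.
2.5⁸ = 390625/256 falls short of 39960/13 but 2.5⁹ = 1953125/512 reaches it, so n = 9.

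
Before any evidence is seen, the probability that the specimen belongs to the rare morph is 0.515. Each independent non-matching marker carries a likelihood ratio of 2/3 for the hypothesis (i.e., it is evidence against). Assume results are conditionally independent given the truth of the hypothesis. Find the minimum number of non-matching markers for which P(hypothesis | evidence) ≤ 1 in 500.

Prior odds = 0.515/0.485 = 103/97.
Likelihood ratio per non-matching marker = 2/3.
Target odds: 0.002 ÷ 0.998 = 1/499.
Require (2/3)ⁿ ≤ 1/499 ÷ (103/97) = 97/51397.
(2/3)¹⁵ = 32768/14348907 is still above 97/51397 but (2/3)¹⁶ = 65536/43046721 is at or below it, so n = 16.

16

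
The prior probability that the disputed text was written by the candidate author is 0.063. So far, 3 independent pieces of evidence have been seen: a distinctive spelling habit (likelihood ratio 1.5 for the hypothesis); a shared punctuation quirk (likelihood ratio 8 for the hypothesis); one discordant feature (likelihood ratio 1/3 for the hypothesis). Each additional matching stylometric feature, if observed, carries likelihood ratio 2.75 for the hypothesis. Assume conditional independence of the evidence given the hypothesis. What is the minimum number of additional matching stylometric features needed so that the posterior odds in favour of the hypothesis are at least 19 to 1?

Prior odds = 0.063/0.937 = 63/937.
Combined Bayes factor of the evidence already in hand = 1.5 × 8 × (1/3) = 4.
Odds after that evidence = (63/937) × 4 = 252/937.
Target odds = 19.
Need 2.75ⁿ ≥ 19 ÷ (252/937) = 17803/252.
2.75⁴ = 57.19140625 falls short of 17803/252 but 2.75⁵ = 161051/1024 reaches it, so n = 5.

5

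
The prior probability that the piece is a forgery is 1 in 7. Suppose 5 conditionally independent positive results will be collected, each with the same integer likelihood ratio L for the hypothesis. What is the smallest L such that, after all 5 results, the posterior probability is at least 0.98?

4

Prior odds = (1/7)/(6/7) = 1/6.
Target odds = 0.98/0.02 = 49.
Need L⁵ ≥ 49 ÷ (1/6) = 294.
3⁵ = 243 < 294 ≤ 1024 = 4⁵, so L = 4.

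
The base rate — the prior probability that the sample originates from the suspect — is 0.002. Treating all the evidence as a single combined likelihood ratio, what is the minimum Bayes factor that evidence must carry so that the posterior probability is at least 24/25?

11976

Prior odds = 0.002/0.998 = 1/499.
Target odds = 0.96/0.04 = 24.
Required Bayes factor = 24 ÷ (1/499) = 11976.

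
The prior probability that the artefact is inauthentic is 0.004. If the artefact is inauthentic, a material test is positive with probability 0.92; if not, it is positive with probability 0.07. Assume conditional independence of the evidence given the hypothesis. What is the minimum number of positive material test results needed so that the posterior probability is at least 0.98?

Prior odds = 0.004/0.996 = 1/249.
Likelihood ratio of a positive = 0.92/0.07 = 92/7.
Target odds: 0.98 ÷ 0.02 = 49.
Need (1/249) × (92/7)ⁿ ≥ 49, i.e. (92/7)ⁿ ≥ 12201.
(92/7)³ = 778688/343 falls short of 12201 but (92/7)⁴ = 71639296/2401 reaches it, so n = 4.

4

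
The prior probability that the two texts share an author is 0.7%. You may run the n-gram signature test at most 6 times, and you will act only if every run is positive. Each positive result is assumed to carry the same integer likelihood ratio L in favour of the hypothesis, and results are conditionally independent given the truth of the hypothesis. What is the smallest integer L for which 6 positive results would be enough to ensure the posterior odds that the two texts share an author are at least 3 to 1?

Prior odds = 0.007/0.993 = 7/993.
Target odds = 3.
Need L⁶ ≥ 3 ÷ (7/993) = 2979/7.
2⁶ = 64 < 2979/7 ≤ 729 = 3⁶, so L = 3.

3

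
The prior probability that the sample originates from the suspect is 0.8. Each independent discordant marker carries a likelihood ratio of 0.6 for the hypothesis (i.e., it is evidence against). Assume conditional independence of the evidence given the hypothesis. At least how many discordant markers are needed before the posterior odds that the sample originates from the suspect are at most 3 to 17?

7

Prior odds = 0.8/0.2 = 4.
Likelihood ratio per discordant marker = 0.6.
Target odds = 3/17.
Need 4 × 0.6ⁿ ≤ 3/17, i.e. 0.6ⁿ ≤ 3/68.
0.6⁶ = 729/15625 is still above 3/68 but 0.6⁷ = 2187/78125 is at or below it, so n = 7.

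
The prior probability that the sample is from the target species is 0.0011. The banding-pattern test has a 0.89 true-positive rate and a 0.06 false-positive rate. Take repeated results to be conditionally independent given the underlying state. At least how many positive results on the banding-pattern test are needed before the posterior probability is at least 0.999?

6

Prior odds: 0.0011 ÷ 0.9989 = 11/9989.
Likelihood ratio of a positive result = 0.89/0.06 = 89/6.
Target posterior odds = 0.999/0.001 = 999.
Need (11/9989) × (89/6)ⁿ ≥ 999, i.e. (89/6)ⁿ ≥ 9979011/11.
(89/6)⁵ ≈718115 falls short of 9979011/11 but (89/6)⁶ ≈1.0652e+07 reaches it, so n = 6.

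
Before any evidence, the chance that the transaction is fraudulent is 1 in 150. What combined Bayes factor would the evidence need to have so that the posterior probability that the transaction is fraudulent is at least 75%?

Prior odds = (1/150)/(149/150) = 1/149.
Target odds = 0.75/0.25 = 3.
Required Bayes factor = 3 ÷ (1/149) = 447.

447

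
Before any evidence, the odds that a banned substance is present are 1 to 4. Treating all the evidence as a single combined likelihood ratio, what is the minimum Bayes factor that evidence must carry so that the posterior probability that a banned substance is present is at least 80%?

Prior odds = 0.25.
Target odds = 0.8/0.2 = 4.
Required Bayes factor = 4 ÷ 0.25 = 16.

16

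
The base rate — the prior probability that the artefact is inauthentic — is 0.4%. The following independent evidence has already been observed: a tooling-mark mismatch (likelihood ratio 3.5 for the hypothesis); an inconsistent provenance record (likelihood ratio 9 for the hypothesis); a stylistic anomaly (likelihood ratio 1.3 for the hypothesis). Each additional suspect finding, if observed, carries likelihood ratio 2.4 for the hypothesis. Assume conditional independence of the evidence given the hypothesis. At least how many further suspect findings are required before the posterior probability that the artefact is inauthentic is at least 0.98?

Prior odds = 0.004/0.996 = 1/249.
Combined Bayes factor of the evidence already in hand = 3.5 × 9 × 1.3 = 40.95.
Odds after that evidence = (1/249) × 40.95 = 273/1660.
Target odds = 0.98/0.02 = 49.
Need 2.4ⁿ ≥ 49 ÷ (273/1660) = 11620/39.
2.4⁶ = 2985984/15625 falls short of 11620/39 but 2.4⁷ = 35831808/78125 reaches it, so n = 7.

7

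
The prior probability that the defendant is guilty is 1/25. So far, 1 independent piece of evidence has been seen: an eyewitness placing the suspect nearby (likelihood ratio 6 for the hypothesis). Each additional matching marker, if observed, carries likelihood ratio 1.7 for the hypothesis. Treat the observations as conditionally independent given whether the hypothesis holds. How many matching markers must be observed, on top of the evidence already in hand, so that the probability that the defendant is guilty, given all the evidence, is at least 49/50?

Prior odds = 0.04/0.96 = 1/24.
Bayes factor of the evidence already in hand = 6.
Odds after that evidence = (1/24) × 6 = 0.25.
Target odds = 0.98/0.02 = 49.
Need 1.7ⁿ ≥ 49 ÷ 0.25 = 196.
1.7⁹ ≈118.588 falls short of 196 but 1.7¹⁰ ≈201.599 reaches it, so n = 10.

10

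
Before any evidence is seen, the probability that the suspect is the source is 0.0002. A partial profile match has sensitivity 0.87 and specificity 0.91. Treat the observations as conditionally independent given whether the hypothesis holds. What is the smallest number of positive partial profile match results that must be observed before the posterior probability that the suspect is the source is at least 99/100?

Prior odds: 0.0002 ÷ 0.9998 = 1/4999.
False-positive rate = 1 − 0.91 = 0.09; likelihood ratio of a positive = 0.87/0.09 = 29/3.
Target odds: 0.99 ÷ 0.01 = 99.
Require (29/3)ⁿ ≥ 99 ÷ (1/4999) = 494901.
(29/3)⁵ = 20511149/243 falls short of 494901 but (29/3)⁶ = 594823321/729 reaches it, so n = 6.

6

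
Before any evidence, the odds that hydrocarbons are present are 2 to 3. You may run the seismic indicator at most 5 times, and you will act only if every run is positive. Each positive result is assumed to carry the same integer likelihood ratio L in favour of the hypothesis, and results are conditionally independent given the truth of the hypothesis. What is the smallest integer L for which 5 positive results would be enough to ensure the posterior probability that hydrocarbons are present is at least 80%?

2

Prior odds = 2/3.
Target odds = 0.8/0.2 = 4.
Need L⁵ ≥ 4 ÷ (2/3) = 6.
1⁵ = 1 < 6 ≤ 32 = 2⁵, so L = 2.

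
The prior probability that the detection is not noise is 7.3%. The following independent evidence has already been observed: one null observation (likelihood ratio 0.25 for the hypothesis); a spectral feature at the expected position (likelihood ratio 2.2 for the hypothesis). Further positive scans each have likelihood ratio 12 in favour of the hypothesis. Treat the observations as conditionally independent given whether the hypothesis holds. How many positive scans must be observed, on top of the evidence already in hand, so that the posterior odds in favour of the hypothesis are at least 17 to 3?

Prior odds = 0.073/0.927 = 73/927.
Combined Bayes factor of the evidence already in hand = 0.25 × 2.2 = 0.55.
Odds after that evidence = (73/927) × 0.55 = 803/18540.
Target odds = 17/3.
Need 12ⁿ ≥ 17/3 ÷ (803/18540) = 105060/803.
12¹ = 12 falls short of 105060/803 but 12² = 144 reaches it, so n = 2.

2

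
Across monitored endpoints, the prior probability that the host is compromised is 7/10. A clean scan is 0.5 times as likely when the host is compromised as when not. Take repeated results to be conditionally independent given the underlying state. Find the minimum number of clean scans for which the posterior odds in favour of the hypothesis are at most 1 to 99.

Prior odds: 0.7 ÷ 0.3 = 7/3.
Likelihood ratio per clean scan = 0.5.
Target odds = 1/99.
Need (7/3) × 0.5ⁿ ≤ 1/99, i.e. 0.5ⁿ ≤ 1/231.
0.5⁷ = 0.0078125 is still above 1/231 but 0.5⁸ = 0.00390625 is at or below it, so n = 8.

8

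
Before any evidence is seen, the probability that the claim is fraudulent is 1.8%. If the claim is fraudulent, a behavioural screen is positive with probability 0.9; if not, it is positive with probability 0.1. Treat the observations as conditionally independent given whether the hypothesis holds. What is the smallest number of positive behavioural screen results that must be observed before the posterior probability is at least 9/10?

3

Prior odds = 0.018/0.982 = 9/491.
Likelihood ratio of a positive = 0.9/0.1 = 9.
Target odds: 0.9 ÷ 0.1 = 9.
Need (9/491) × 9ⁿ ≥ 9, i.e. 9ⁿ ≥ 491.
9² = 81 falls short of 491 but 9³ = 729 reaches it, so n = 3.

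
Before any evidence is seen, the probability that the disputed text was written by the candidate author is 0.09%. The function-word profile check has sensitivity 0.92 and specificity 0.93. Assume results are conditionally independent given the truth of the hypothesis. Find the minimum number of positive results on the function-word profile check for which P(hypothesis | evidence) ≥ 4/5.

Prior odds: 0.0009 ÷ 0.9991 = 9/9991.
False-positive rate = 1 − 0.93 = 0.07; likelihood ratio of a positive = 0.92/0.07 = 92/7.
Target odds: 0.8 ÷ 0.2 = 4.
Require (92/7)ⁿ ≥ 4 ÷ (9/9991) = 39964/9.
(92/7)³ = 778688/343 falls short of 39964/9 but (92/7)⁴ = 71639296/2401 reaches it, so n = 4.

4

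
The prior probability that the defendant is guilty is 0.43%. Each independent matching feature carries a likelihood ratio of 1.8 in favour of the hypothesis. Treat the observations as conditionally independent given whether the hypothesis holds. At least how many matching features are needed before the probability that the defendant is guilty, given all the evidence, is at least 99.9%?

Prior odds = 0.0043/0.9957 = 43/9957.
Likelihood ratio per matching feature = 1.8.
Target posterior odds = 0.999/0.001 = 999.
Require 1.8ⁿ ≥ 999 ÷ (43/9957) = 9947043/43.
1.8²¹ ≈229468 falls short of 9947043/43 but 1.8²² ≈413043 reaches it, so n = 22.

22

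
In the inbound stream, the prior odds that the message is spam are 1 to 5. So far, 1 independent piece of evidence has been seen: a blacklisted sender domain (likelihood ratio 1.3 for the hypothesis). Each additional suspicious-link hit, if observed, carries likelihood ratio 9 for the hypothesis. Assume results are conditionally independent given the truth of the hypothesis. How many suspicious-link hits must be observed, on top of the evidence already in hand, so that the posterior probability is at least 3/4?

2

Prior odds = 0.2.
Bayes factor of the evidence already in hand = 1.3.
Odds after that evidence = 0.2 × 1.3 = 0.26.
Target odds = 0.75/0.25 = 3.
Need 9ⁿ ≥ 3 ÷ 0.26 = 150/13.
9¹ = 9 falls short of 150/13 but 9² = 81 reaches it, so n = 2.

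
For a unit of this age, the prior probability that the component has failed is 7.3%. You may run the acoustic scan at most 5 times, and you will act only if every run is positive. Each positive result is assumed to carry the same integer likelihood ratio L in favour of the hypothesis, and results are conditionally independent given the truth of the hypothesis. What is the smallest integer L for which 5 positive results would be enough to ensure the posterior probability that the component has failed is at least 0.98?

4

Prior odds = 0.073/0.927 = 73/927.
Target odds = 0.98/0.02 = 49.
Need L⁵ ≥ 49 ÷ (73/927) = 45423/73.
3⁵ = 243 < 45423/73 ≤ 1024 = 4⁵, so L = 4.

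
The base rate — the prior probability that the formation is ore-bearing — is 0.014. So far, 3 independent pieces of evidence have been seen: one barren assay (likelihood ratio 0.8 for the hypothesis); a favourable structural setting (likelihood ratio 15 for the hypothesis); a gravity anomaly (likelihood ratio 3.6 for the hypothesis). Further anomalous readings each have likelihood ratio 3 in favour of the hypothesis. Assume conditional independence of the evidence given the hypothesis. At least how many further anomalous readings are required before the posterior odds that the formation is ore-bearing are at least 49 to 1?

4

Prior odds = 0.014/0.986 = 7/493.
Combined Bayes factor of the evidence already in hand = 0.8 × 15 × 3.6 = 43.2.
Odds after that evidence = (7/493) × 43.2 = 1512/2465.
Target odds = 49.
Need 3ⁿ ≥ 49 ÷ (1512/2465) = 17255/216.
3³ = 27 falls short of 17255/216 but 3⁴ = 81 reaches it, so n = 4.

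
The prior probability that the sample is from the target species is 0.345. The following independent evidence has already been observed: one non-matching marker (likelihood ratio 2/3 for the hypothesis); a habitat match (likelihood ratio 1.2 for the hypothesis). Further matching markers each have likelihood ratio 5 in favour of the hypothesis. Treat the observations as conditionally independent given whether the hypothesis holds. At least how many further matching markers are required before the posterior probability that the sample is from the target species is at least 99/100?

Prior odds = 0.345/0.655 = 69/131.
Combined Bayes factor of the evidence already in hand = (2/3) × 1.2 = 0.8.
Odds after that evidence = (69/131) × 0.8 = 276/655.
Target odds = 0.99/0.01 = 99.
Need 5ⁿ ≥ 99 ÷ (276/655) = 21615/92.
5³ = 125 falls short of 21615/92 but 5⁴ = 625 reaches it, so n = 4.

4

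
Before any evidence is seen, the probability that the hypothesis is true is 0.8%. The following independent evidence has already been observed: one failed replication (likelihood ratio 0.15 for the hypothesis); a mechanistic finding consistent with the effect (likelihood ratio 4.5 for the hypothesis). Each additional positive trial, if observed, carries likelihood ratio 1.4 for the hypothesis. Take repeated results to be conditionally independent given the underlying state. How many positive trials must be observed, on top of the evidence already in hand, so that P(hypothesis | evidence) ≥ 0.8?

20

Prior odds = 0.008/0.992 = 1/124.
Combined Bayes factor of the evidence already in hand = 0.15 × 4.5 = 0.675.
Odds after that evidence = (1/124) × 0.675 = 27/4960.
Target odds = 0.8/0.2 = 4.
Need 1.4ⁿ ≥ 4 ÷ (27/4960) = 19840/27.
1.4¹⁹ ≈597.63 falls short of 19840/27 but 1.4²⁰ ≈836.683 reaches it, so n = 20.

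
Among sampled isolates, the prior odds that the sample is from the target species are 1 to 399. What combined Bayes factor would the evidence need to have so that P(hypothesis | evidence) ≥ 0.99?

39501

Prior odds = 1/399.
Target odds = 0.99/0.01 = 99.
Required Bayes factor = 99 ÷ (1/399) = 39501.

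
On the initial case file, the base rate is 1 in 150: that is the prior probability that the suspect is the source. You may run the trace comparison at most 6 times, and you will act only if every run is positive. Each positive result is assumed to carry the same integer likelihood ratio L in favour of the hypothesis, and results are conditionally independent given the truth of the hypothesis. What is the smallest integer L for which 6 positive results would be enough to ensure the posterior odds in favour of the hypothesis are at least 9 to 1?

Prior odds = (1/150)/(149/150) = 1/149.
Target odds = 9.
Need L⁶ ≥ 9 ÷ (1/149) = 1341.
3⁶ = 729 < 1341 ≤ 4096 = 4⁶, so L = 4.

4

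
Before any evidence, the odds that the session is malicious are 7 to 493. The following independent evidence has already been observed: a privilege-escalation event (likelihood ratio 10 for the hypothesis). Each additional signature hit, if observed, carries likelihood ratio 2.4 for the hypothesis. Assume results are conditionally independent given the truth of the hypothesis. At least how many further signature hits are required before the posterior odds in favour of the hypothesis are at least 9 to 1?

5

Prior odds = 7/493.
Bayes factor of the evidence already in hand = 10.
Odds after that evidence = (7/493) × 10 = 70/493.
Target odds = 9.
Need 2.4ⁿ ≥ 9 ÷ (70/493) = 4437/70.
2.4⁴ = 33.1776 falls short of 4437/70 but 2.4⁵ = 79.62624 reaches it, so n = 5.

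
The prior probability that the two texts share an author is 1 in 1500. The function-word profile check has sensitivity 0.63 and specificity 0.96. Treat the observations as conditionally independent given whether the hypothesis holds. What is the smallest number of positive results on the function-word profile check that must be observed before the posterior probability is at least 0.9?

Prior odds: (1/1500) ÷ (1499/1500) = 1/1499.
False-positive rate = 1 − 0.96 = 0.04; likelihood ratio of a positive = 0.63/0.04 = 15.75.
Target posterior odds = 0.9/0.1 = 9.
Need (1/1499) × 15.75ⁿ ≥ 9, i.e. 15.75ⁿ ≥ 13491.
15.75³ = 3906.984375 falls short of 13491 but 15.75⁴ = 15752961/256 reaches it, so n = 4.

4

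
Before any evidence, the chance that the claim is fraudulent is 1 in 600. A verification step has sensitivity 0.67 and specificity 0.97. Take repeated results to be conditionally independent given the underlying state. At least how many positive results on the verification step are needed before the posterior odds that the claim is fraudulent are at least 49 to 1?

4

Prior odds: (1/600) ÷ (599/600) = 1/599.
False-positive rate = 1 − 0.97 = 0.03; likelihood ratio of a positive = 0.67/0.03 = 67/3.
Target odds = 49.
Require (67/3)ⁿ ≥ 49 ÷ (1/599) = 29351.
(67/3)³ = 300763/27 falls short of 29351 but (67/3)⁴ = 20151121/81 reaches it, so n = 4.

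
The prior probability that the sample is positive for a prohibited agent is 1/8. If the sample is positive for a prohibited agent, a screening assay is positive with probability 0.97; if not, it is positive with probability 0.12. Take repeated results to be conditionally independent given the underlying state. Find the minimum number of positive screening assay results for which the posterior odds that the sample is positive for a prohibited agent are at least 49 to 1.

Prior odds: 0.125 ÷ 0.875 = 1/7.
Likelihood ratio of a positive = 0.97/0.12 = 97/12.
Target odds = 49.
Require (97/12)ⁿ ≥ 49 ÷ (1/7) = 343.
(97/12)² = 9409/144 falls short of 343 but (97/12)³ = 912673/1728 reaches it, so n = 3.

3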